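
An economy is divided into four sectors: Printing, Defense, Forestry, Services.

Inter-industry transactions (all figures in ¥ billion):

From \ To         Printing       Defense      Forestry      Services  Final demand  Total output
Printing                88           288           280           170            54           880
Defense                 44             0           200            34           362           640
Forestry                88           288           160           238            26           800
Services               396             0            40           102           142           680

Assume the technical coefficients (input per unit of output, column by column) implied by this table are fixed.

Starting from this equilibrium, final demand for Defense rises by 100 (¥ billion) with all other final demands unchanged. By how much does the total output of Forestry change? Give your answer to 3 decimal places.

Technical coefficients a_ij = z_ij / X_j:
  a_PP = 88/880 = 0.10, a_DP = 44/880 = 0.05, a_FP = 88/880 = 0.10, a_SP = 396/880 = 0.45
  a_PD = 288/640 = 0.45, a_DD = 0/640 = 0.00, a_FD = 288/640 = 0.45, a_SD = 0/640 = 0.00
  a_PF = 280/800 = 0.35, a_DF = 200/800 = 0.25, a_FF = 160/800 = 0.20, a_SF = 40/800 = 0.05
  a_PS = 170/680 = 0.25, a_DS = 34/680 = 0.05, a_FS = 238/680 = 0.35, a_SS = 102/680 = 0.15
I − A =
  [   0.90    -0.45    -0.35    -0.25]
  [  -0.05     1.00    -0.25    -0.05]
  [  -0.10    -0.45     0.80    -0.35]
  [  -0.45     0.00    -0.05     0.85]
Compute the cofactors C_ij = (−1)^(i+j)·(3×3 minor ij) of I−A; the adjugate is their transpose:
adj(I−A) = Cᵀ =
  [ 0.565750   0.437625   0.406750   0.359625]
  [ 0.112000   0.420125   0.188750   0.135375]
  [ 0.271750   0.402750   0.623250   0.360250]
  [ 0.315500   0.255375   0.252000   0.546625]
det(I−A) = Σ_j (I−A)_1j·C_1j = (0.90)(0.565750) + (-0.45)(0.112000) + (-0.35)(0.271750) + (-0.25)(0.315500) = 0.2847875
(I − A)⁻¹ = adj(I−A) / det(I−A) ≈
  [   1.9866     1.5367     1.4283     1.2628]
  [   0.3933     1.4752     0.6628     0.4754]
  [   0.9542     1.4142     2.1885     1.2650]
  [   1.1078     0.8967     0.8849     1.9194]
Δx = (I − A)⁻¹ Δd with Δd having +100 in the Defense component and 0 elsewhere.
So Δx_F = L_FD · (+100), where L_FD = adj(I−A)_FD / det(I−A) = 0.402750 / 0.2847875.
Δx_F = 0.402750 × (+100) / 0.2847875 = 40.275 / 0.2847875 ≈ 141.421.

Δx_F = 141.421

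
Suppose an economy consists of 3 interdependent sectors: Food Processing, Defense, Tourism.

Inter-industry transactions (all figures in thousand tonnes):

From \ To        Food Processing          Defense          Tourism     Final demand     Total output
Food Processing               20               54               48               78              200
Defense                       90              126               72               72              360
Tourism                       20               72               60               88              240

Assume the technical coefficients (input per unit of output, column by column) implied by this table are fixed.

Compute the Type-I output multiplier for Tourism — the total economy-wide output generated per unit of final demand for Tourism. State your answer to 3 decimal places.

Technical coefficients a_ij = z_ij / X_j:
  a_11 = 20/200 = 0.10, a_21 = 90/200 = 0.45, a_31 = 20/200 = 0.10
  a_12 = 54/360 = 0.15, a_22 = 126/360 = 0.35, a_32 = 72/360 = 0.20
  a_13 = 48/240 = 0.20, a_23 = 72/240 = 0.30, a_33 = 60/240 = 0.25
I − A =
  [   0.90    -0.15    -0.20]
  [  -0.45     0.65    -0.30]
  [  -0.10    -0.20     0.75]
Cofactors of I−A, C_ij = (−1)^(i+j)·(minor ij) (rows/columns in the sector order above):
  C_11 = (0.65)(0.75) − (-0.30)(-0.20) = 0.4275
  C_12 = −[(-0.45)(0.75) − (-0.30)(-0.10)] = 0.3675
  C_13 = (-0.45)(-0.20) − (0.65)(-0.10) = 0.1550
  C_21 = −[(-0.15)(0.75) − (-0.20)(-0.20)] = 0.1525
  C_22 = (0.90)(0.75) − (-0.20)(-0.10) = 0.6550
  C_23 = −[(0.90)(-0.20) − (-0.15)(-0.10)] = 0.1950
  C_31 = (-0.15)(-0.30) − (-0.20)(0.65) = 0.1750
  C_32 = −[(0.90)(-0.30) − (-0.20)(-0.45)] = 0.3600
  C_33 = (0.90)(0.65) − (-0.15)(-0.45) = 0.5175
det(I−A) = Σ_j (I−A)_1j·C_1j = (0.90)(0.4275) + (-0.15)(0.3675) + (-0.20)(0.1550) = 0.298625
adj(I−A) = Cᵀ =
  [ 0.4275   0.1525   0.1750]
  [ 0.3675   0.6550   0.3600]
  [ 0.1550   0.1950   0.5175]
(I − A)⁻¹ = adj(I−A) / det(I−A) ≈
  [   1.4316     0.5107     0.5860]
  [   1.2306     2.1934     1.2055]
  [   0.5190     0.6530     1.7329]
The output multiplier for sector j is the column-j sum of the Leontief inverse (I − A)⁻¹ = adj(I−A) / det(I−A).
Column 3 of adj(I−A): (0.1750, 0.3600, 0.5175); det(I−A) = 0.298625.
m_3 = (0.1750 + 0.3600 + 0.5175) / 0.298625 = 1.0525 / 0.298625 ≈ 3.524.

m_3 = 3.524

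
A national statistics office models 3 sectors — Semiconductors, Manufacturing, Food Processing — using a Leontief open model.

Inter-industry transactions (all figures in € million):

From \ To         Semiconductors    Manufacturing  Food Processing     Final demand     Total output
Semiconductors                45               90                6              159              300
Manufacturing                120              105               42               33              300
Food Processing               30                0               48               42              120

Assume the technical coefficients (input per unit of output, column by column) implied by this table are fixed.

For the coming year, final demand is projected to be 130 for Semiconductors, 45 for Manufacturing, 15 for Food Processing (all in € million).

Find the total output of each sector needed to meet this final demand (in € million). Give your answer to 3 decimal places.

Technical coefficients a_ij = z_ij / X_j:
  a_11 = 45/300 = 0.15, a_21 = 120/300 = 0.40, a_31 = 30/300 = 0.10
  a_12 = 90/300 = 0.30, a_22 = 105/300 = 0.35, a_32 = 0/300 = 0.00
  a_13 = 6/120 = 0.05, a_23 = 42/120 = 0.35, a_33 = 48/120 = 0.40
I − A =
  [   0.85    -0.30    -0.05]
  [  -0.40     0.65    -0.35]
  [  -0.10     0.00     0.60]
Cofactors of I−A, C_ij = (−1)^(i+j)·(minor ij) (rows/columns in the sector order above):
  C_11 = (0.65)(0.60) − (-0.35)(0.00) = 0.3900
  C_12 = −[(-0.40)(0.60) − (-0.35)(-0.10)] = 0.2750
  C_13 = (-0.40)(0.00) − (0.65)(-0.10) = 0.0650
  C_21 = −[(-0.30)(0.60) − (-0.05)(0.00)] = 0.1800
  C_22 = (0.85)(0.60) − (-0.05)(-0.10) = 0.5050
  C_23 = −[(0.85)(0.00) − (-0.30)(-0.10)] = 0.0300
  C_31 = (-0.30)(-0.35) − (-0.05)(0.65) = 0.1375
  C_32 = −[(0.85)(-0.35) − (-0.05)(-0.40)] = 0.3175
  C_33 = (0.85)(0.65) − (-0.30)(-0.40) = 0.4325
det(I−A) = Σ_j (I−A)_1j·C_1j = (0.85)(0.3900) + (-0.30)(0.2750) + (-0.05)(0.0650) = 0.24575
adj(I−A) = Cᵀ =
  [ 0.3900   0.1800   0.1375]
  [ 0.2750   0.5050   0.3175]
  [ 0.0650   0.0300   0.4325]
(I − A)⁻¹ = adj(I−A) / det(I−A) ≈
  [   1.5870     0.7325     0.5595]
  [   1.1190     2.0549     1.2920]
  [   0.2645     0.1221     1.7599]
x = (I − A)⁻¹ d = adj(I−A)·d / det(I−A), with det(I−A) = 0.24575:
  x_1 = (0.3900·130 + 0.1800·45 + 0.1375·15) / 0.24575 = 60.8625 / 0.24575 ≈ 247.660
  x_2 = (0.2750·130 + 0.5050·45 + 0.3175·15) / 0.24575 = 63.2375 / 0.24575 ≈ 257.325
  x_3 = (0.0650·130 + 0.0300·45 + 0.4325·15) / 0.24575 = 16.2875 / 0.24575 ≈ 66.277

x_1 = 247.660, x_2 = 257.325, x_3 = 66.277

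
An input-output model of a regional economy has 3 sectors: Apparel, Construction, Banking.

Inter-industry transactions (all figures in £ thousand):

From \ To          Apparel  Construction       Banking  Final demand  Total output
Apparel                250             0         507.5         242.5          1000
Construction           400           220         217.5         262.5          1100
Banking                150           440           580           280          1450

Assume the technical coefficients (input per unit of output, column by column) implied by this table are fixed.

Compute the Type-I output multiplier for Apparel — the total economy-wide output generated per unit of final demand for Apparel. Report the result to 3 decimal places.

m_1 = 4.435

Technical coefficients a_ij = z_ij / X_j:
  a_11 = 250/1000 = 0.25, a_21 = 400/1000 = 0.40, a_31 = 150/1000 = 0.15
  a_12 = 0/1100 = 0.00, a_22 = 220/1100 = 0.20, a_32 = 440/1100 = 0.40
  a_13 = 507.5/1450 = 0.35, a_23 = 217.5/1450 = 0.15, a_33 = 580/1450 = 0.40
I − A =
  [   0.75     0.00    -0.35]
  [  -0.40     0.80    -0.15]
  [  -0.15    -0.40     0.60]
Cofactors of I−A, C_ij = (−1)^(i+j)·(minor ij) (rows/columns in the sector order above):
  C_11 = (0.80)(0.60) − (-0.15)(-0.40) = 0.4200
  C_12 = −[(-0.40)(0.60) − (-0.15)(-0.15)] = 0.2625
  C_13 = (-0.40)(-0.40) − (0.80)(-0.15) = 0.2800
  C_21 = −[(0.00)(0.60) − (-0.35)(-0.40)] = 0.1400
  C_22 = (0.75)(0.60) − (-0.35)(-0.15) = 0.3975
  C_23 = −[(0.75)(-0.40) − (0.00)(-0.15)] = 0.3000
  C_31 = (0.00)(-0.15) − (-0.35)(0.80) = 0.2800
  C_32 = −[(0.75)(-0.15) − (-0.35)(-0.40)] = 0.2525
  C_33 = (0.75)(0.80) − (0.00)(-0.40) = 0.6000
det(I−A) = Σ_j (I−A)_1j·C_1j = (0.75)(0.4200) + (0.00)(0.2625) + (-0.35)(0.2800) = 0.2170
adj(I−A) = Cᵀ =
  [ 0.4200   0.1400   0.2800]
  [ 0.2625   0.3975   0.2525]
  [ 0.2800   0.3000   0.6000]
(I − A)⁻¹ = adj(I−A) / det(I−A) ≈
  [   1.9355     0.6452     1.2903]
  [   1.2097     1.8318     1.1636]
  [   1.2903     1.3825     2.7650]
The output multiplier for sector j is the column-j sum of the Leontief inverse (I − A)⁻¹ = adj(I−A) / det(I−A).
Column 1 of adj(I−A): (0.4200, 0.2625, 0.2800); det(I−A) = 0.2170.
m_1 = (0.4200 + 0.2625 + 0.2800) / 0.2170 = 0.9625 / 0.2170 ≈ 4.435.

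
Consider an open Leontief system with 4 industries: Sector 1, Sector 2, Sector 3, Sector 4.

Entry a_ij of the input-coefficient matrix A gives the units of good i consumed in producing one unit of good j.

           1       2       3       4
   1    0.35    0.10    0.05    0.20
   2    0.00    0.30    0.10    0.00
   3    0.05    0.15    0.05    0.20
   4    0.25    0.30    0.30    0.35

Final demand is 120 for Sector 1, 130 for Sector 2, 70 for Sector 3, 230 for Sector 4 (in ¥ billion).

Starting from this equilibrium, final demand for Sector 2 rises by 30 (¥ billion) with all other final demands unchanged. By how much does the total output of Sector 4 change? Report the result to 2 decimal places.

Δx_4 = 35.28

I − A =
  [   0.65    -0.10    -0.05    -0.20]
  [   0.00     0.70    -0.10     0.00]
  [  -0.05    -0.15     0.95    -0.20]
  [  -0.25    -0.30    -0.30     0.65]
Compute the cofactors C_ij = (−1)^(i+j)·(3×3 minor ij) of I−A; the adjugate is their transpose:
adj(I−A) = Cᵀ =
  [ 0.374500   0.129625   0.077250   0.139000]
  [ 0.008250   0.307750   0.037250   0.014000]
  [ 0.057750   0.106125   0.260750   0.098000]
  [ 0.174500   0.240875   0.167250   0.420250]
det(I−A) = Σ_j (I−A)_1j·C_1j = (0.65)(0.374500) + (-0.10)(0.008250) + (-0.05)(0.057750) + (-0.20)(0.174500) = 0.2048125
(I − A)⁻¹ = adj(I−A) / det(I−A) ≈
  [   1.8285     0.6329     0.3772     0.6787]
  [   0.0403     1.5026     0.1819     0.0684]
  [   0.2820     0.5182     1.2731     0.4785]
  [   0.8520     1.1761     0.8166     2.0519]
Δx = (I − A)⁻¹ Δd with Δd having +30 in the Sector 2 component and 0 elsewhere.
So Δx_4 = L_42 · (+30), where L_42 = adj(I−A)_42 / det(I−A) = 0.240875 / 0.2048125.
Δx_4 = 0.240875 × (+30) / 0.2048125 = 7.22625 / 0.2048125 ≈ 35.28.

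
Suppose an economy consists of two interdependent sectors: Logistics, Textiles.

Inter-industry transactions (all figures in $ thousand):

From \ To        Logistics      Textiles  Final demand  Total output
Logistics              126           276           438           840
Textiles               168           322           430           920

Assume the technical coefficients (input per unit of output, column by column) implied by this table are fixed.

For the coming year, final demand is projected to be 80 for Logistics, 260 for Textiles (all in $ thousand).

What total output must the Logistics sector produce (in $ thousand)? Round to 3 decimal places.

Technical coefficients a_ij = z_ij / X_j:
  a_LL = 126/840 = 0.15, a_TL = 168/840 = 0.20
  a_LT = 276/920 = 0.30, a_TT = 322/920 = 0.35
I − A =
  [   0.85    -0.30]
  [  -0.20     0.65]
det(I−A) = (0.85)(0.65) − (-0.30)(-0.20) = 0.4925
adj(I−A) = [[0.65, 0.30], [0.20, 0.85]]
(I − A)⁻¹ = adj(I−A) / det(I−A) ≈
  [   1.3198     0.6091]
  [   0.4061     1.7259]
x = (I − A)⁻¹ d = adj(I−A)·d / det(I−A), with det(I−A) = 0.4925:
  x_L = (0.65·80 + 0.30·260) / 0.4925 = 130.00 / 0.4925 ≈ 263.959
  x_T = (0.20·80 + 0.85·260) / 0.4925 = 237.00 / 0.4925 ≈ 481.218

x_L = 263.959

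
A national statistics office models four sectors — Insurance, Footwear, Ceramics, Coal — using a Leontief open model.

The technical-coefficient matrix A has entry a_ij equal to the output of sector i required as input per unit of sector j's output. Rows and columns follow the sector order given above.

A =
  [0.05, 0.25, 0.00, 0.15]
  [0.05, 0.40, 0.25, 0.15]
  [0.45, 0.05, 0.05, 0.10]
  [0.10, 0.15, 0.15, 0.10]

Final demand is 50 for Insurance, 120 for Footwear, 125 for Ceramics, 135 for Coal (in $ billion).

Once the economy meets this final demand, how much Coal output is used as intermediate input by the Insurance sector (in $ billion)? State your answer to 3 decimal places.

z_41 = 20.466

I − A =
  [   0.95    -0.25     0.00    -0.15]
  [  -0.05     0.60    -0.25    -0.15]
  [  -0.45    -0.05     0.95    -0.10]
  [  -0.10    -0.15    -0.15     0.90]
Compute the cofactors C_ij = (−1)^(i+j)·(3×3 minor ij) of I−A; the adjugate is their transpose:
adj(I−A) = Cᵀ =
  [ 0.466500   0.232500   0.081000   0.125500]
  [ 0.170125   0.773625   0.232500   0.183125]
  [ 0.242625   0.170125   0.466500   0.120625]
  [ 0.120625   0.183125   0.125500   0.489625]
det(I−A) = Σ_j (I−A)_1j·C_1j = (0.95)(0.466500) + (-0.25)(0.170125) + (0.00)(0.242625) + (-0.15)(0.120625) = 0.38255
(I − A)⁻¹ = adj(I−A) / det(I−A) ≈
  [   1.2194     0.6078     0.2117     0.3281]
  [   0.4447     2.0223     0.6078     0.4787]
  [   0.6342     0.4447     1.2194     0.3153]
  [   0.3153     0.4787     0.3281     1.2799]
First solve x = (I − A)⁻¹ d = adj(I−A)·d / det(I−A); in particular x_1 = (0.466500·50 + 0.232500·120 + 0.081000·125 + 0.125500·135) / 0.38255 = 78.2925 / 0.38255 ≈ 204.65952.
Intermediate flow from 4 to 1: z_41 = a_41 · x_1 = 0.10 × 78.2925 / 0.38255 = 7.82925 / 0.38255 ≈ 20.466.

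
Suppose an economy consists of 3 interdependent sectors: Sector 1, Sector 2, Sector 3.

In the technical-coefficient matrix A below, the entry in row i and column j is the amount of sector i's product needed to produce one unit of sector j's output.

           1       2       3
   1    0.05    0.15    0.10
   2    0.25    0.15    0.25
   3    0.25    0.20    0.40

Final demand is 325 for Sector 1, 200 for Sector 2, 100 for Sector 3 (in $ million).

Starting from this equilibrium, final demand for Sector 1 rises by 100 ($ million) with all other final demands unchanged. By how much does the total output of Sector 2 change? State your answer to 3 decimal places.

Δx_2 = 56.087

I − A =
  [   0.95    -0.15    -0.10]
  [  -0.25     0.85    -0.25]
  [  -0.25    -0.20     0.60]
Cofactors of I−A, C_ij = (−1)^(i+j)·(minor ij) (rows/columns in the sector order above):
  C_11 = (0.85)(0.60) − (-0.25)(-0.20) = 0.4600
  C_12 = −[(-0.25)(0.60) − (-0.25)(-0.25)] = 0.2125
  C_13 = (-0.25)(-0.20) − (0.85)(-0.25) = 0.2625
  C_21 = −[(-0.15)(0.60) − (-0.10)(-0.20)] = 0.1100
  C_22 = (0.95)(0.60) − (-0.10)(-0.25) = 0.5450
  C_23 = −[(0.95)(-0.20) − (-0.15)(-0.25)] = 0.2275
  C_31 = (-0.15)(-0.25) − (-0.10)(0.85) = 0.1225
  C_32 = −[(0.95)(-0.25) − (-0.10)(-0.25)] = 0.2625
  C_33 = (0.95)(0.85) − (-0.15)(-0.25) = 0.7700
det(I−A) = Σ_j (I−A)_1j·C_1j = (0.95)(0.4600) + (-0.15)(0.2125) + (-0.10)(0.2625) = 0.378875
adj(I−A) = Cᵀ =
  [ 0.4600   0.1100   0.1225]
  [ 0.2125   0.5450   0.2625]
  [ 0.2625   0.2275   0.7700]
(I − A)⁻¹ = adj(I−A) / det(I−A) ≈
  [   1.2141     0.2903     0.3233]
  [   0.5609     1.4385     0.6928]
  [   0.6928     0.6005     2.0323]
Δx = (I − A)⁻¹ Δd with Δd having +100 in the Sector 1 component and 0 elsewhere.
So Δx_2 = L_21 · (+100), where L_21 = adj(I−A)_21 / det(I−A) = 0.2125 / 0.378875.
Δx_2 = 0.2125 × (+100) / 0.378875 = 21.25 / 0.378875 ≈ 56.087.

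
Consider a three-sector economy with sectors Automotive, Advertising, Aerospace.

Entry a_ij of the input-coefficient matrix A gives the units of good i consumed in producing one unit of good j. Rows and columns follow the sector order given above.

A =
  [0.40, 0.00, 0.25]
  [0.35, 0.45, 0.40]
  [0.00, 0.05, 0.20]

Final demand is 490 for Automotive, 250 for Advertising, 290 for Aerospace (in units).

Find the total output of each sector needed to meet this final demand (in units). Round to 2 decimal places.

x_1 = 1004.75, x_2 = 1422.21, x_3 = 451.39

I − A =
  [   0.60     0.00    -0.25]
  [  -0.35     0.55    -0.40]
  [   0.00    -0.05     0.80]
Cofactors of I−A, C_ij = (−1)^(i+j)·(minor ij) (rows/columns in the sector order above):
  C_11 = (0.55)(0.80) − (-0.40)(-0.05) = 0.4200
  C_12 = −[(-0.35)(0.80) − (-0.40)(0.00)] = 0.2800
  C_13 = (-0.35)(-0.05) − (0.55)(0.00) = 0.0175
  C_21 = −[(0.00)(0.80) − (-0.25)(-0.05)] = 0.0125
  C_22 = (0.60)(0.80) − (-0.25)(0.00) = 0.4800
  C_23 = −[(0.60)(-0.05) − (0.00)(0.00)] = 0.0300
  C_31 = (0.00)(-0.40) − (-0.25)(0.55) = 0.1375
  C_32 = −[(0.60)(-0.40) − (-0.25)(-0.35)] = 0.3275
  C_33 = (0.60)(0.55) − (0.00)(-0.35) = 0.3300
det(I−A) = Σ_j (I−A)_1j·C_1j = (0.60)(0.4200) + (0.00)(0.2800) + (-0.25)(0.0175) = 0.247625
adj(I−A) = Cᵀ =
  [ 0.4200   0.0125   0.1375]
  [ 0.2800   0.4800   0.3275]
  [ 0.0175   0.0300   0.3300]
(I − A)⁻¹ = adj(I−A) / det(I−A) ≈
  [   1.6961     0.0505     0.5553]
  [   1.1307     1.9384     1.3226]
  [   0.0707     0.1212     1.3327]
x = (I − A)⁻¹ d = adj(I−A)·d / det(I−A), with det(I−A) = 0.247625:
  x_1 = (0.4200·490 + 0.0125·250 + 0.1375·290) / 0.247625 = 248.80 / 0.247625 ≈ 1004.75
  x_2 = (0.2800·490 + 0.4800·250 + 0.3275·290) / 0.247625 = 352.175 / 0.247625 ≈ 1422.21
  x_3 = (0.0175·490 + 0.0300·250 + 0.3300·290) / 0.247625 = 111.775 / 0.247625 ≈ 451.39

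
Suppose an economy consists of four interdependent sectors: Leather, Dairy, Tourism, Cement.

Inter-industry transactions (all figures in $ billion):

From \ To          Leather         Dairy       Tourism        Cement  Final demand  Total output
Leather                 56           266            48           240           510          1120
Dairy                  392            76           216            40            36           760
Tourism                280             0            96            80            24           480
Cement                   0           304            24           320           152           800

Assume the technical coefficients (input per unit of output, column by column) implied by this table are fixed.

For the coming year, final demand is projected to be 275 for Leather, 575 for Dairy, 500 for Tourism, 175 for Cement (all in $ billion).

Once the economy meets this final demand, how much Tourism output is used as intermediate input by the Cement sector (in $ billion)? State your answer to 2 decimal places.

z_TC = 185.25

Technical coefficients a_ij = z_ij / X_j:
  a_LL = 56/1120 = 0.05, a_DL = 392/1120 = 0.35, a_TL = 280/1120 = 0.25, a_CL = 0/1120 = 0.00
  a_LD = 266/760 = 0.35, a_DD = 76/760 = 0.10, a_TD = 0/760 = 0.00, a_CD = 304/760 = 0.40
  a_LT = 48/480 = 0.10, a_DT = 216/480 = 0.45, a_TT = 96/480 = 0.20, a_CT = 24/480 = 0.05
  a_LC = 240/800 = 0.30, a_DC = 40/800 = 0.05, a_TC = 80/800 = 0.10, a_CC = 320/800 = 0.40
I − A =
  [   0.95    -0.35    -0.10    -0.30]
  [  -0.35     0.90    -0.45    -0.05]
  [  -0.25     0.00     0.80    -0.10]
  [   0.00    -0.40    -0.05     0.60]
Compute the cofactors C_ij = (−1)^(i+j)·(3×3 minor ij) of I−A; the adjugate is their transpose:
adj(I−A) = Cᵀ =
  [ 0.393500   0.266250   0.214875   0.254750]
  [ 0.234375   0.432500   0.285125   0.200750]
  [ 0.144000   0.120500   0.378500   0.145125]
  [ 0.168250   0.298375   0.221625   0.524125]
det(I−A) = Σ_j (I−A)_1j·C_1j = (0.95)(0.393500) + (-0.35)(0.234375) + (-0.10)(0.144000) + (-0.30)(0.168250) = 0.22691875
(I − A)⁻¹ = adj(I−A) / det(I−A) ≈
  [   1.7341     1.1733     0.9469     1.1226]
  [   1.0329     1.9060     1.2565     0.8847]
  [   0.6346     0.5310     1.6680     0.6395]
  [   0.7415     1.3149     0.9767     2.3097]
First solve x = (I − A)⁻¹ d = adj(I−A)·d / det(I−A); in particular x_C = (0.168250·275 + 0.298375·575 + 0.221625·500 + 0.524125·175) / 0.22691875 = 420.36875 / 0.22691875 ≈ 1852.5078.
Intermediate flow from T to C: z_TC = a_TC · x_C = 0.10 × 420.36875 / 0.22691875 = 42.036875 / 0.22691875 ≈ 185.25.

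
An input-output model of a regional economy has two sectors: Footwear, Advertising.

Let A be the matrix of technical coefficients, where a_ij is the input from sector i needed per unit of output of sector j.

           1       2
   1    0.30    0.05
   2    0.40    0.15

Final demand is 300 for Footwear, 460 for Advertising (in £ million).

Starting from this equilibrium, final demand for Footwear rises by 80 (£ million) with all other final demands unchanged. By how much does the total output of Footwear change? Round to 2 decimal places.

I − A =
  [   0.70    -0.05]
  [  -0.40     0.85]
det(I−A) = (0.70)(0.85) − (-0.05)(-0.40) = 0.5750
adj(I−A) = [[0.85, 0.05], [0.40, 0.70]]
(I − A)⁻¹ = adj(I−A) / det(I−A) ≈
  [   1.4783     0.0870]
  [   0.6957     1.2174]
Δx = (I − A)⁻¹ Δd with Δd having +80 in the Footwear component and 0 elsewhere.
So Δx_1 = L_11 · (+80), where L_11 = adj(I−A)_11 / det(I−A) = 0.85 / 0.5750.
Δx_1 = 0.85 × (+80) / 0.5750 = 68.00 / 0.5750 ≈ 118.26.

Δx_1 = 118.26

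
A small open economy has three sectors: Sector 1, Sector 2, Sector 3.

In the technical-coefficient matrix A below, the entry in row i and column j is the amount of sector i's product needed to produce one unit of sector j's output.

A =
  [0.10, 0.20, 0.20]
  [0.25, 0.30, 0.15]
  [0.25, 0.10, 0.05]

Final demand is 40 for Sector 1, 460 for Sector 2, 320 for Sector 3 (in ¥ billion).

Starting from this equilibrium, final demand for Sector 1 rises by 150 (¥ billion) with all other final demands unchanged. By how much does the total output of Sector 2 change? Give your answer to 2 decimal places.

Δx_2 = 84.18

I − A =
  [   0.90    -0.20    -0.20]
  [  -0.25     0.70    -0.15]
  [  -0.25    -0.10     0.95]
Cofactors of I−A, C_ij = (−1)^(i+j)·(minor ij) (rows/columns in the sector order above):
  C_11 = (0.70)(0.95) − (-0.15)(-0.10) = 0.6500
  C_12 = −[(-0.25)(0.95) − (-0.15)(-0.25)] = 0.2750
  C_13 = (-0.25)(-0.10) − (0.70)(-0.25) = 0.2000
  C_21 = −[(-0.20)(0.95) − (-0.20)(-0.10)] = 0.2100
  C_22 = (0.90)(0.95) − (-0.20)(-0.25) = 0.8050
  C_23 = −[(0.90)(-0.10) − (-0.20)(-0.25)] = 0.1400
  C_31 = (-0.20)(-0.15) − (-0.20)(0.70) = 0.1700
  C_32 = −[(0.90)(-0.15) − (-0.20)(-0.25)] = 0.1850
  C_33 = (0.90)(0.70) − (-0.20)(-0.25) = 0.5800
det(I−A) = Σ_j (I−A)_1j·C_1j = (0.90)(0.6500) + (-0.20)(0.2750) + (-0.20)(0.2000) = 0.4900
adj(I−A) = Cᵀ =
  [ 0.6500   0.2100   0.1700]
  [ 0.2750   0.8050   0.1850]
  [ 0.2000   0.1400   0.5800]
(I − A)⁻¹ = adj(I−A) / det(I−A) ≈
  [   1.3265     0.4286     0.3469]
  [   0.5612     1.6429     0.3776]
  [   0.4082     0.2857     1.1837]
Δx = (I − A)⁻¹ Δd with Δd having +150 in the Sector 1 component and 0 elsewhere.
So Δx_2 = L_21 · (+150), where L_21 = adj(I−A)_21 / det(I−A) = 0.2750 / 0.4900.
Δx_2 = 0.2750 × (+150) / 0.4900 = 41.25 / 0.4900 ≈ 84.18.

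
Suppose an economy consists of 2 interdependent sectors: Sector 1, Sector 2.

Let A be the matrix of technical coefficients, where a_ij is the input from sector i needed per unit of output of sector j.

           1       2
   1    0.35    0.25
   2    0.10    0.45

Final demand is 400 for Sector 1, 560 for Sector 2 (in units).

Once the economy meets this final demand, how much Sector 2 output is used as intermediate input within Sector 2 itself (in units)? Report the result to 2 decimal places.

I − A =
  [   0.65    -0.25]
  [  -0.10     0.55]
det(I−A) = (0.65)(0.55) − (-0.25)(-0.10) = 0.3325
adj(I−A) = [[0.55, 0.25], [0.10, 0.65]]
(I − A)⁻¹ = adj(I−A) / det(I−A) ≈
  [   1.6541     0.7519]
  [   0.3008     1.9549]
First solve x = (I − A)⁻¹ d = adj(I−A)·d / det(I−A); in particular x_2 = (0.10·400 + 0.65·560) / 0.3325 = 404.00 / 0.3325 ≈ 1215.0376.
Intermediate flow from 2 to 2: z_22 = a_22 · x_2 = 0.45 × 404.00 / 0.3325 = 181.80 / 0.3325 ≈ 546.77.

z_22 = 546.77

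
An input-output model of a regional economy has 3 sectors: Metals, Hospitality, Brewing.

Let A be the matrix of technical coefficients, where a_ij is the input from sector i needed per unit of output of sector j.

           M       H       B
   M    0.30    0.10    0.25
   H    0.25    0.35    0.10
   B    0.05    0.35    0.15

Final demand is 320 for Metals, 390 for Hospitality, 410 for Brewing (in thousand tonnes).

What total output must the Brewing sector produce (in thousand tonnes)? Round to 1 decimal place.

I − A =
  [   0.70    -0.10    -0.25]
  [  -0.25     0.65    -0.10]
  [  -0.05    -0.35     0.85]
Cofactors of I−A, C_ij = (−1)^(i+j)·(minor ij) (rows/columns in the sector order above):
  C_11 = (0.65)(0.85) − (-0.10)(-0.35) = 0.5175
  C_12 = −[(-0.25)(0.85) − (-0.10)(-0.05)] = 0.2175
  C_13 = (-0.25)(-0.35) − (0.65)(-0.05) = 0.1200
  C_21 = −[(-0.10)(0.85) − (-0.25)(-0.35)] = 0.1725
  C_22 = (0.70)(0.85) − (-0.25)(-0.05) = 0.5825
  C_23 = −[(0.70)(-0.35) − (-0.10)(-0.05)] = 0.2500
  C_31 = (-0.10)(-0.10) − (-0.25)(0.65) = 0.1725
  C_32 = −[(0.70)(-0.10) − (-0.25)(-0.25)] = 0.1325
  C_33 = (0.70)(0.65) − (-0.10)(-0.25) = 0.4300
det(I−A) = Σ_j (I−A)_1j·C_1j = (0.70)(0.5175) + (-0.10)(0.2175) + (-0.25)(0.1200) = 0.3105
adj(I−A) = Cᵀ =
  [ 0.5175   0.1725   0.1725]
  [ 0.2175   0.5825   0.1325]
  [ 0.1200   0.2500   0.4300]
(I − A)⁻¹ = adj(I−A) / det(I−A) ≈
  [   1.6667     0.5556     0.5556]
  [   0.7005     1.8760     0.4267]
  [   0.3865     0.8052     1.3849]
x = (I − A)⁻¹ d = adj(I−A)·d / det(I−A), with det(I−A) = 0.3105:
  x_M = (0.5175·320 + 0.1725·390 + 0.1725·410) / 0.3105 = 303.60 / 0.3105 ≈ 977.8
  x_H = (0.2175·320 + 0.5825·390 + 0.1325·410) / 0.3105 = 351.10 / 0.3105 ≈ 1130.8
  x_B = (0.1200·320 + 0.2500·390 + 0.4300·410) / 0.3105 = 312.20 / 0.3105 ≈ 1005.5

x_B = 1005.5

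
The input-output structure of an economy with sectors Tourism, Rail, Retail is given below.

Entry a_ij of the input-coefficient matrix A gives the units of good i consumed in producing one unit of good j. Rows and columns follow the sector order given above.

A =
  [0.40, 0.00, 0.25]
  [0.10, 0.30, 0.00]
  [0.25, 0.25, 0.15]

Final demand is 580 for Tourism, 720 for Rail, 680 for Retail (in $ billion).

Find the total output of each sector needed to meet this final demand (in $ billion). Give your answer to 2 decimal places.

x_1 = 1658.31, x_2 = 1265.47, x_3 = 1659.93

I − A =
  [   0.60     0.00    -0.25]
  [  -0.10     0.70     0.00]
  [  -0.25    -0.25     0.85]
Cofactors of I−A, C_ij = (−1)^(i+j)·(minor ij) (rows/columns in the sector order above):
  C_11 = (0.70)(0.85) − (0.00)(-0.25) = 0.5950
  C_12 = −[(-0.10)(0.85) − (0.00)(-0.25)] = 0.0850
  C_13 = (-0.10)(-0.25) − (0.70)(-0.25) = 0.2000
  C_21 = −[(0.00)(0.85) − (-0.25)(-0.25)] = 0.0625
  C_22 = (0.60)(0.85) − (-0.25)(-0.25) = 0.4475
  C_23 = −[(0.60)(-0.25) − (0.00)(-0.25)] = 0.1500
  C_31 = (0.00)(0.00) − (-0.25)(0.70) = 0.1750
  C_32 = −[(0.60)(0.00) − (-0.25)(-0.10)] = 0.0250
  C_33 = (0.60)(0.70) − (0.00)(-0.10) = 0.4200
det(I−A) = Σ_j (I−A)_1j·C_1j = (0.60)(0.5950) + (0.00)(0.0850) + (-0.25)(0.2000) = 0.3070
adj(I−A) = Cᵀ =
  [ 0.5950   0.0625   0.1750]
  [ 0.0850   0.4475   0.0250]
  [ 0.2000   0.1500   0.4200]
(I − A)⁻¹ = adj(I−A) / det(I−A) ≈
  [   1.9381     0.2036     0.5700]
  [   0.2769     1.4577     0.0814]
  [   0.6515     0.4886     1.3681]
x = (I − A)⁻¹ d = adj(I−A)·d / det(I−A), with det(I−A) = 0.3070:
  x_1 = (0.5950·580 + 0.0625·720 + 0.1750·680) / 0.3070 = 509.10 / 0.3070 ≈ 1658.31
  x_2 = (0.0850·580 + 0.4475·720 + 0.0250·680) / 0.3070 = 388.50 / 0.3070 ≈ 1265.47
  x_3 = (0.2000·580 + 0.1500·720 + 0.4200·680) / 0.3070 = 509.60 / 0.3070 ≈ 1659.93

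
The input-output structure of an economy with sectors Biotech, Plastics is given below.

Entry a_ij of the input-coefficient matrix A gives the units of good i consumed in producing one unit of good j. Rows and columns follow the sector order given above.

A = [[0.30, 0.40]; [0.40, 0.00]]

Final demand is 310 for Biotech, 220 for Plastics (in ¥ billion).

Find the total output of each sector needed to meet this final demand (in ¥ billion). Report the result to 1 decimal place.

x_1 = 737.0, x_2 = 514.8

I − A =
  [   0.70    -0.40]
  [  -0.40     1.00]
det(I−A) = (0.70)(1.00) − (-0.40)(-0.40) = 0.5400
adj(I−A) = [[1.00, 0.40], [0.40, 0.70]]
(I − A)⁻¹ = adj(I−A) / det(I−A) ≈
  [   1.8519     0.7407]
  [   0.7407     1.2963]
x = (I − A)⁻¹ d = adj(I−A)·d / det(I−A), with det(I−A) = 0.5400:
  x_1 = (1.00·310 + 0.40·220) / 0.5400 = 398.00 / 0.5400 ≈ 737.0
  x_2 = (0.40·310 + 0.70·220) / 0.5400 = 278.00 / 0.5400 ≈ 514.8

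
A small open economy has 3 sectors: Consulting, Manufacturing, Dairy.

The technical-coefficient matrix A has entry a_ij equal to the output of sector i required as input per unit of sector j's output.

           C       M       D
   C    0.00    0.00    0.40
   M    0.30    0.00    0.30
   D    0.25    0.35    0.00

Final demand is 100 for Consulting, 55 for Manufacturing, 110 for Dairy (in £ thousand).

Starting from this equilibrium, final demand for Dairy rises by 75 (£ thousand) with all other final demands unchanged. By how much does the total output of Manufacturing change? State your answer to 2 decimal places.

Δx_M = 41.83

I − A =
  [   1.00     0.00    -0.40]
  [  -0.30     1.00    -0.30]
  [  -0.25    -0.35     1.00]
Cofactors of I−A, C_ij = (−1)^(i+j)·(minor ij) (rows/columns in the sector order above):
  C_11 = (1.00)(1.00) − (-0.30)(-0.35) = 0.8950
  C_12 = −[(-0.30)(1.00) − (-0.30)(-0.25)] = 0.3750
  C_13 = (-0.30)(-0.35) − (1.00)(-0.25) = 0.3550
  C_21 = −[(0.00)(1.00) − (-0.40)(-0.35)] = 0.1400
  C_22 = (1.00)(1.00) − (-0.40)(-0.25) = 0.9000
  C_23 = −[(1.00)(-0.35) − (0.00)(-0.25)] = 0.3500
  C_31 = (0.00)(-0.30) − (-0.40)(1.00) = 0.4000
  C_32 = −[(1.00)(-0.30) − (-0.40)(-0.30)] = 0.4200
  C_33 = (1.00)(1.00) − (0.00)(-0.30) = 1.0000
det(I−A) = Σ_j (I−A)_1j·C_1j = (1.00)(0.8950) + (0.00)(0.3750) + (-0.40)(0.3550) = 0.7530
adj(I−A) = Cᵀ =
  [ 0.8950   0.1400   0.4000]
  [ 0.3750   0.9000   0.4200]
  [ 0.3550   0.3500   1.0000]
(I − A)⁻¹ = adj(I−A) / det(I−A) ≈
  [   1.1886     0.1859     0.5312]
  [   0.4980     1.1952     0.5578]
  [   0.4714     0.4648     1.3280]
Δx = (I − A)⁻¹ Δd with Δd having +75 in the Dairy component and 0 elsewhere.
So Δx_M = L_MD · (+75), where L_MD = adj(I−A)_MD / det(I−A) = 0.4200 / 0.7530.
Δx_M = 0.4200 × (+75) / 0.7530 = 31.50 / 0.7530 ≈ 41.83.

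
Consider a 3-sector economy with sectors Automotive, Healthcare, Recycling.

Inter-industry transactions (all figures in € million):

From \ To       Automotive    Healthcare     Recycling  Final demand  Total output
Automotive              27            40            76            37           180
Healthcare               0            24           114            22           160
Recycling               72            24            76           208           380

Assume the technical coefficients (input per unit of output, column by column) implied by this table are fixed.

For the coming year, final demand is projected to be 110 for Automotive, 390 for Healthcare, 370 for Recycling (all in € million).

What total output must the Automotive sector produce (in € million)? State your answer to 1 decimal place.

Technical coefficients a_ij = z_ij / X_j:
  a_AA = 27/180 = 0.15, a_HA = 0/180 = 0.00, a_RA = 72/180 = 0.40
  a_AH = 40/160 = 0.25, a_HH = 24/160 = 0.15, a_RH = 24/160 = 0.15
  a_AR = 76/380 = 0.20, a_HR = 114/380 = 0.30, a_RR = 76/380 = 0.20
I − A =
  [   0.85    -0.25    -0.20]
  [   0.00     0.85    -0.30]
  [  -0.40    -0.15     0.80]
Cofactors of I−A, C_ij = (−1)^(i+j)·(minor ij) (rows/columns in the sector order above):
  C_11 = (0.85)(0.80) − (-0.30)(-0.15) = 0.6350
  C_12 = −[(0.00)(0.80) − (-0.30)(-0.40)] = 0.1200
  C_13 = (0.00)(-0.15) − (0.85)(-0.40) = 0.3400
  C_21 = −[(-0.25)(0.80) − (-0.20)(-0.15)] = 0.2300
  C_22 = (0.85)(0.80) − (-0.20)(-0.40) = 0.6000
  C_23 = −[(0.85)(-0.15) − (-0.25)(-0.40)] = 0.2275
  C_31 = (-0.25)(-0.30) − (-0.20)(0.85) = 0.2450
  C_32 = −[(0.85)(-0.30) − (-0.20)(0.00)] = 0.2550
  C_33 = (0.85)(0.85) − (-0.25)(0.00) = 0.7225
det(I−A) = Σ_j (I−A)_1j·C_1j = (0.85)(0.6350) + (-0.25)(0.1200) + (-0.20)(0.3400) = 0.44175
adj(I−A) = Cᵀ =
  [ 0.6350   0.2300   0.2450]
  [ 0.1200   0.6000   0.2550]
  [ 0.3400   0.2275   0.7225]
(I − A)⁻¹ = adj(I−A) / det(I−A) ≈
  [   1.4375     0.5207     0.5546]
  [   0.2716     1.3582     0.5772]
  [   0.7697     0.5150     1.6355]
x = (I − A)⁻¹ d = adj(I−A)·d / det(I−A), with det(I−A) = 0.44175:
  x_A = (0.6350·110 + 0.2300·390 + 0.2450·370) / 0.44175 = 250.20 / 0.44175 ≈ 566.4
  x_H = (0.1200·110 + 0.6000·390 + 0.2550·370) / 0.44175 = 341.55 / 0.44175 ≈ 773.2
  x_R = (0.3400·110 + 0.2275·390 + 0.7225·370) / 0.44175 = 393.45 / 0.44175 ≈ 890.7

x_A = 566.4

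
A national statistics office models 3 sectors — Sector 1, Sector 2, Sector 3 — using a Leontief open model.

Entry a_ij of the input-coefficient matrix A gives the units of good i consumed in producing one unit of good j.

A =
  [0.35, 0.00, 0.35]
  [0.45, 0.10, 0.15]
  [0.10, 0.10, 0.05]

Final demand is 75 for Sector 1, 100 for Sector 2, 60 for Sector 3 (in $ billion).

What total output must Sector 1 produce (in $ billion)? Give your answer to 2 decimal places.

x_1 = 171.23

I − A =
  [   0.65     0.00    -0.35]
  [  -0.45     0.90    -0.15]
  [  -0.10    -0.10     0.95]
Cofactors of I−A, C_ij = (−1)^(i+j)·(minor ij) (rows/columns in the sector order above):
  C_11 = (0.90)(0.95) − (-0.15)(-0.10) = 0.8400
  C_12 = −[(-0.45)(0.95) − (-0.15)(-0.10)] = 0.4425
  C_13 = (-0.45)(-0.10) − (0.90)(-0.10) = 0.1350
  C_21 = −[(0.00)(0.95) − (-0.35)(-0.10)] = 0.0350
  C_22 = (0.65)(0.95) − (-0.35)(-0.10) = 0.5825
  C_23 = −[(0.65)(-0.10) − (0.00)(-0.10)] = 0.0650
  C_31 = (0.00)(-0.15) − (-0.35)(0.90) = 0.3150
  C_32 = −[(0.65)(-0.15) − (-0.35)(-0.45)] = 0.2550
  C_33 = (0.65)(0.90) − (0.00)(-0.45) = 0.5850
det(I−A) = Σ_j (I−A)_1j·C_1j = (0.65)(0.8400) + (0.00)(0.4425) + (-0.35)(0.1350) = 0.49875
adj(I−A) = Cᵀ =
  [ 0.8400   0.0350   0.3150]
  [ 0.4425   0.5825   0.2550]
  [ 0.1350   0.0650   0.5850]
(I − A)⁻¹ = adj(I−A) / det(I−A) ≈
  [   1.6842     0.0702     0.6316]
  [   0.8872     1.1679     0.5113]
  [   0.2707     0.1303     1.1729]
x = (I − A)⁻¹ d = adj(I−A)·d / det(I−A), with det(I−A) = 0.49875:
  x_1 = (0.8400·75 + 0.0350·100 + 0.3150·60) / 0.49875 = 85.40 / 0.49875 ≈ 171.23
  x_2 = (0.4425·75 + 0.5825·100 + 0.2550·60) / 0.49875 = 106.7375 / 0.49875 ≈ 214.01
  x_3 = (0.1350·75 + 0.0650·100 + 0.5850·60) / 0.49875 = 51.725 / 0.49875 ≈ 103.71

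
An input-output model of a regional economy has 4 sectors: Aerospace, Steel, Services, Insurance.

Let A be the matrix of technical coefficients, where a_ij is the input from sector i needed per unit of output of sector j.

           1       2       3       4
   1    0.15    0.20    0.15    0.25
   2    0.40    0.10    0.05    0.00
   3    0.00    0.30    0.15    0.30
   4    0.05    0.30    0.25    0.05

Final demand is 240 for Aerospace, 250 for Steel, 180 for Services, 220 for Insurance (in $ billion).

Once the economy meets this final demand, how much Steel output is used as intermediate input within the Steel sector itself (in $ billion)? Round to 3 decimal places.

I − A =
  [   0.85    -0.20    -0.15    -0.25]
  [  -0.40     0.90    -0.05     0.00]
  [   0.00    -0.30     0.85    -0.30]
  [  -0.05    -0.30    -0.25     0.95]
Compute the cofactors C_ij = (−1)^(i+j)·(3×3 minor ij) of I−A; the adjugate is their transpose:
adj(I−A) = Cᵀ =
  [ 0.64050   0.28525   0.19775   0.23100]
  [ 0.29375   0.60975   0.12175   0.11575]
  [ 0.16350   0.31800   0.60950   0.23550]
  [ 0.16950   0.29125   0.20925   0.55150]
det(I−A) = Σ_j (I−A)_1j·C_1j = (0.85)(0.64050) + (-0.20)(0.29375) + (-0.15)(0.16350) + (-0.25)(0.16950) = 0.418775
(I − A)⁻¹ = adj(I−A) / det(I−A) ≈
  [   1.5295     0.6812     0.4722     0.5516]
  [   0.7015     1.4560     0.2907     0.2764]
  [   0.3904     0.7594     1.4554     0.5624]
  [   0.4048     0.6955     0.4997     1.3169]
First solve x = (I − A)⁻¹ d = adj(I−A)·d / det(I−A); in particular x_2 = (0.29375·240 + 0.60975·250 + 0.12175·180 + 0.11575·220) / 0.418775 = 270.3175 / 0.418775 ≈ 645.49579.
Intermediate flow from 2 to 2: z_22 = a_22 · x_2 = 0.10 × 270.3175 / 0.418775 = 27.03175 / 0.418775 ≈ 64.550.

z_22 = 64.550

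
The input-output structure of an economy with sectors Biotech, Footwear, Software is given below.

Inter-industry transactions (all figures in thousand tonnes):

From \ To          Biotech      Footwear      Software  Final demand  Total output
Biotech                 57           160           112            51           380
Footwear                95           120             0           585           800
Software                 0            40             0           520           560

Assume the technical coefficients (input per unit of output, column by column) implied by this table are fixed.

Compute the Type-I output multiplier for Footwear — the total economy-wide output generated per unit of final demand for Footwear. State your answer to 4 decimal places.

Technical coefficients a_ij = z_ij / X_j:
  a_BB = 57/380 = 0.15, a_FB = 95/380 = 0.25, a_SB = 0/380 = 0.00
  a_BF = 160/800 = 0.20, a_FF = 120/800 = 0.15, a_SF = 40/800 = 0.05
  a_BS = 112/560 = 0.20, a_FS = 0/560 = 0.00, a_SS = 0/560 = 0.00
I − A =
  [   0.85    -0.20    -0.20]
  [  -0.25     0.85     0.00]
  [   0.00    -0.05     1.00]
Cofactors of I−A, C_ij = (−1)^(i+j)·(minor ij) (rows/columns in the sector order above):
  C_11 = (0.85)(1.00) − (0.00)(-0.05) = 0.8500
  C_12 = −[(-0.25)(1.00) − (0.00)(0.00)] = 0.2500
  C_13 = (-0.25)(-0.05) − (0.85)(0.00) = 0.0125
  C_21 = −[(-0.20)(1.00) − (-0.20)(-0.05)] = 0.2100
  C_22 = (0.85)(1.00) − (-0.20)(0.00) = 0.8500
  C_23 = −[(0.85)(-0.05) − (-0.20)(0.00)] = 0.0425
  C_31 = (-0.20)(0.00) − (-0.20)(0.85) = 0.1700
  C_32 = −[(0.85)(0.00) − (-0.20)(-0.25)] = 0.0500
  C_33 = (0.85)(0.85) − (-0.20)(-0.25) = 0.6725
det(I−A) = Σ_j (I−A)_1j·C_1j = (0.85)(0.8500) + (-0.20)(0.2500) + (-0.20)(0.0125) = 0.6700
adj(I−A) = Cᵀ =
  [ 0.8500   0.2100   0.1700]
  [ 0.2500   0.8500   0.0500]
  [ 0.0125   0.0425   0.6725]
(I − A)⁻¹ = adj(I−A) / det(I−A) ≈
  [   1.26866     0.31343     0.25373]
  [   0.37313     1.26866     0.07463]
  [   0.01866     0.06343     1.00373]
The output multiplier for sector j is the column-j sum of the Leontief inverse (I − A)⁻¹ = adj(I−A) / det(I−A).
Column F of adj(I−A): (0.2100, 0.8500, 0.0425); det(I−A) = 0.6700.
m_F = (0.2100 + 0.8500 + 0.0425) / 0.6700 = 1.1025 / 0.6700 ≈ 1.6455.

m_F = 1.6455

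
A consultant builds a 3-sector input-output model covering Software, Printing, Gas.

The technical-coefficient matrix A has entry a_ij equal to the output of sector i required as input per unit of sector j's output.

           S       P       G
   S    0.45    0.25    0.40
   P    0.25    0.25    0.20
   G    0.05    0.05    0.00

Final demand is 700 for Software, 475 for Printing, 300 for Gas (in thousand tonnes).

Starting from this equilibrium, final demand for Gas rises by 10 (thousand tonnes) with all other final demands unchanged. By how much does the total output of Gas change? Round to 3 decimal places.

Δx_G = 10.870

I − A =
  [   0.55    -0.25    -0.40]
  [  -0.25     0.75    -0.20]
  [  -0.05    -0.05     1.00]
Cofactors of I−A, C_ij = (−1)^(i+j)·(minor ij) (rows/columns in the sector order above):
  C_11 = (0.75)(1.00) − (-0.20)(-0.05) = 0.7400
  C_12 = −[(-0.25)(1.00) − (-0.20)(-0.05)] = 0.2600
  C_13 = (-0.25)(-0.05) − (0.75)(-0.05) = 0.0500
  C_21 = −[(-0.25)(1.00) − (-0.40)(-0.05)] = 0.2700
  C_22 = (0.55)(1.00) − (-0.40)(-0.05) = 0.5300
  C_23 = −[(0.55)(-0.05) − (-0.25)(-0.05)] = 0.0400
  C_31 = (-0.25)(-0.20) − (-0.40)(0.75) = 0.3500
  C_32 = −[(0.55)(-0.20) − (-0.40)(-0.25)] = 0.2100
  C_33 = (0.55)(0.75) − (-0.25)(-0.25) = 0.3500
det(I−A) = Σ_j (I−A)_1j·C_1j = (0.55)(0.7400) + (-0.25)(0.2600) + (-0.40)(0.0500) = 0.3220
adj(I−A) = Cᵀ =
  [ 0.7400   0.2700   0.3500]
  [ 0.2600   0.5300   0.2100]
  [ 0.0500   0.0400   0.3500]
(I − A)⁻¹ = adj(I−A) / det(I−A) ≈
  [   2.2981     0.8385     1.0870]
  [   0.8075     1.6460     0.6522]
  [   0.1553     0.1242     1.0870]
Δx = (I − A)⁻¹ Δd with Δd having +10 in the Gas component and 0 elsewhere.
So Δx_G = L_GG · (+10), where L_GG = adj(I−A)_GG / det(I−A) = 0.3500 / 0.3220.
Δx_G = 0.3500 × (+10) / 0.3220 = 3.50 / 0.3220 ≈ 10.870.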